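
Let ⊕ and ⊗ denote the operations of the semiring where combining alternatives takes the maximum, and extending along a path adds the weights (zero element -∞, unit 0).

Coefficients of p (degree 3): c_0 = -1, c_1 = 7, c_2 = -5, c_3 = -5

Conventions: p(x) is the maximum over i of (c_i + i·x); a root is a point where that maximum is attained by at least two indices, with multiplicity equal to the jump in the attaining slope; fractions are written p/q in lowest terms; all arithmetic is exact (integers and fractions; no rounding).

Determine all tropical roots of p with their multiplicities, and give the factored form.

hull edge (i=0, c=-1) to (i=1, c=7): slope 8, span 1
hull edge (i=1, c=7) to (i=3, c=-5): slope -6, span 2
Factored form: p(x) = -5 ⊗ (x ⊕ (-8)) ⊗ (x ⊕ 6) ⊗ (x ⊕ 6)
Answer: roots = -8 (mult 1), 6 (mult 2)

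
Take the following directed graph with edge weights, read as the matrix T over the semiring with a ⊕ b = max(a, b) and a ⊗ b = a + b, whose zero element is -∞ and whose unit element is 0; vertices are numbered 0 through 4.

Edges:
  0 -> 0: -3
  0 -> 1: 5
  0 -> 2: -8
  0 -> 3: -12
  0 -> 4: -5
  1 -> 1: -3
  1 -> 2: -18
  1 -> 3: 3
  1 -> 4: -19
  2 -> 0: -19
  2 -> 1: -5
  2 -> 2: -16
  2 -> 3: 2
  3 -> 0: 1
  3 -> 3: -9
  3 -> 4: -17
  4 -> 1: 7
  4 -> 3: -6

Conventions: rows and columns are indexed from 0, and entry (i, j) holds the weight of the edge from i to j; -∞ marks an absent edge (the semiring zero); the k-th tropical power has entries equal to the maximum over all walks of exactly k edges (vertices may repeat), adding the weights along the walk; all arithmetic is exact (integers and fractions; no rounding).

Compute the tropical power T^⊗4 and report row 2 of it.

T^⊗2:
  [-6, 2, -11, 8, -8]
  [4, -6, -21, 0, -14]
  [3, -8, -23, -2, -15]
  [-2, 6, -7, -11, -4]
  [-5, 4, -11, 10, -12]
T^⊗3:
  [9, -1, -14, 5, -9]
  [1, 9, -4, -3, -1]
  [0, 8, -5, -5, -2]
  [-5, 3, -10, 9, -7]
  [11, 1, -13, 7, -7]
T^⊗4:
  [6, 14, 1, 2, 4]
  [-2, 6, -7, 12, -4]
  [-3, 5, -8, 11, -5]
  [10, 0, -13, 6, -8]
  [8, 16, 3, 4, 6]
Answer: row 2 of T^⊗4 = [-3, 5, -8, 11, -5]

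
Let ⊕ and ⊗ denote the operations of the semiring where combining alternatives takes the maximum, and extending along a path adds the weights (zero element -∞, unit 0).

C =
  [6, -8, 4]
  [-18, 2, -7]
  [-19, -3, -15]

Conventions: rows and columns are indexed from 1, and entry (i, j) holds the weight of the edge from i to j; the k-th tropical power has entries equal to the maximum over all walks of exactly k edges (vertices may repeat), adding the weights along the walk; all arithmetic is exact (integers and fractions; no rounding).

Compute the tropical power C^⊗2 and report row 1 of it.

C^⊗2:
  [12, 1, 10]
  [-12, 4, -5]
  [-13, -1, -10]
Answer: row 1 of C^⊗2 = [12, 1, 10]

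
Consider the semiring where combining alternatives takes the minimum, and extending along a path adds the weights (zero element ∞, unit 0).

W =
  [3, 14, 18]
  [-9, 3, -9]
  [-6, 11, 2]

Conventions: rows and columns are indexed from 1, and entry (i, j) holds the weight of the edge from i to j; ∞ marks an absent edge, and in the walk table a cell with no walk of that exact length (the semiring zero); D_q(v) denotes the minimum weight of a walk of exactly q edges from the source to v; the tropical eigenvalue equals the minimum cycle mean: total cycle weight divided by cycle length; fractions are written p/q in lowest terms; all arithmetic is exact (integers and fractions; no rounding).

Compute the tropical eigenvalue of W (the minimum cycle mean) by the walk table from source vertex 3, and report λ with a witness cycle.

q=0: [∞, ∞, 0]
q=1: [-6, 11, 2]
q=2: [-4, 8, 2]
q=3: [-4, 10, -1]
Optimal cycle mean attained by: cycle 1->2->3->1, total 14 + (-9) + (-6), length 3.
Answer: λ = -1/3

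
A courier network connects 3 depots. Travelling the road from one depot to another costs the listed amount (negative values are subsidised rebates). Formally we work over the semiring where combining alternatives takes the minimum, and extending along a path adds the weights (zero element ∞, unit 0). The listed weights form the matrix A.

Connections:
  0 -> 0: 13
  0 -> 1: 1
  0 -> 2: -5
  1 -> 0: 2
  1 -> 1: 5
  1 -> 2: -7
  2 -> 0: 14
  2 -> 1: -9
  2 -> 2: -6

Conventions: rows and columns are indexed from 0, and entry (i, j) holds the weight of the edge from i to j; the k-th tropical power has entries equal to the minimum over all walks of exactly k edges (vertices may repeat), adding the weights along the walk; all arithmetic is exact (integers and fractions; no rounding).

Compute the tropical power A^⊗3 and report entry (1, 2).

A^⊗2:
  [3, -14, -11]
  [7, -16, -13]
  [-7, -15, -16]
A^⊗3:
  [-12, -20, -21]
  [-14, -22, -23]
  [-13, -25, -22]
Key observation: the optimum is the walk 1->2->1->2, with weight (-7) + (-9) + (-7) = -23.
Optimal value attained by: walk 1->2->1->2.
Answer: (A^⊗3)[1][2] = -23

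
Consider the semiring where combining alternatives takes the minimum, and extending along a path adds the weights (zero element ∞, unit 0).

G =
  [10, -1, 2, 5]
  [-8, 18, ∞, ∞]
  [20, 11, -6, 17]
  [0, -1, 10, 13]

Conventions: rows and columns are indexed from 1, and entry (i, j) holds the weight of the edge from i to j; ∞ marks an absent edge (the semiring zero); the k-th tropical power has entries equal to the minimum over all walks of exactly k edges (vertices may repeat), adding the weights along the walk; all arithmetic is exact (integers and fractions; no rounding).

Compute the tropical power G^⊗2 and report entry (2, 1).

G^⊗2:
  [-9, 4, -4, 15]
  [2, -9, -6, -3]
  [3, 5, -12, 11]
  [-9, -1, 2, 5]
Key observation: the optimum is the walk 2->1->1, with weight (-8) + 10 = 2.
Optimal value attained by: walk 2->1->1.
Answer: (G^⊗2)[2][1] = 2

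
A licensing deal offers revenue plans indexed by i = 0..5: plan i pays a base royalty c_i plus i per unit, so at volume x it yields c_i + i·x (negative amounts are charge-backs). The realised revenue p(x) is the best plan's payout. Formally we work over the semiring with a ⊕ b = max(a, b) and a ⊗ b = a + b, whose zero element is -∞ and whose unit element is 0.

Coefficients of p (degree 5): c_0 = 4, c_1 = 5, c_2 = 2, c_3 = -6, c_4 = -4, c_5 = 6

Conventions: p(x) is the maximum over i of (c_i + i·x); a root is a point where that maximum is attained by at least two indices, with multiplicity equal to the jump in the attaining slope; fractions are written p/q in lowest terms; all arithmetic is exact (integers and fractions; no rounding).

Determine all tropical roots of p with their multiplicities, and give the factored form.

hull edge (i=0, c=4) to (i=1, c=5): slope 1, span 1
hull edge (i=1, c=5) to (i=5, c=6): slope 1/4, span 4
Factored form: p(x) = 6 ⊗ (x ⊕ (-1)) ⊗ (x ⊕ (-1/4)) ⊗ (x ⊕ (-1/4)) ⊗ (x ⊕ (-1/4)) ⊗ (x ⊕ (-1/4))
Answer: roots = -1 (mult 1), -1/4 (mult 4)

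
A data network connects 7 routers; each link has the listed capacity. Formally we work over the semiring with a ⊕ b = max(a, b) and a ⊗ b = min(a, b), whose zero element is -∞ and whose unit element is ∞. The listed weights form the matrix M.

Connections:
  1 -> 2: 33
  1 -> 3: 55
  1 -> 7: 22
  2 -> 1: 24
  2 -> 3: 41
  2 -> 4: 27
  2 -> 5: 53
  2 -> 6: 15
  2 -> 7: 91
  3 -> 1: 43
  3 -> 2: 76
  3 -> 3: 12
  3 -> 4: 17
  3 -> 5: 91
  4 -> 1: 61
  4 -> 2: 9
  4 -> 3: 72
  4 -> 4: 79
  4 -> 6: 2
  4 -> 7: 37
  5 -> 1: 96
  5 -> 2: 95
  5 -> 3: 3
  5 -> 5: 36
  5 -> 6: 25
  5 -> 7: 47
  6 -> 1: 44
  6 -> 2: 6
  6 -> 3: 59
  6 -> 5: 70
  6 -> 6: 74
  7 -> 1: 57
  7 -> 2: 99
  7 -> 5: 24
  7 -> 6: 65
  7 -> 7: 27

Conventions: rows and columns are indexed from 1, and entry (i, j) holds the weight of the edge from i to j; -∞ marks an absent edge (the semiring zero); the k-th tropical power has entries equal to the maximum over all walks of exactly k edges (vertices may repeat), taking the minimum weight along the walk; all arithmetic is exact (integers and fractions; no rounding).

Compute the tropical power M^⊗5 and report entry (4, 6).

M^⊗2:
  [43, 55, 33, 27, 55, 22, 33]
  [57, 91, 27, 27, 41, 65, 47]
  [91, 91, 43, 27, 53, 25, 76]
  [61, 72, 72, 79, 72, 37, 37]
  [47, 47, 55, 27, 53, 47, 91]
  [70, 70, 59, 17, 70, 74, 47]
  [44, 33, 59, 27, 65, 65, 91]
M^⊗3:
  [55, 55, 43, 27, 53, 33, 55]
  [47, 47, 59, 27, 65, 65, 91]
  [57, 76, 55, 27, 53, 65, 91]
  [72, 72, 72, 79, 72, 37, 72]
  [57, 91, 47, 27, 55, 65, 47]
  [70, 70, 59, 27, 70, 74, 70]
  [65, 91, 59, 27, 65, 65, 47]
M^⊗4:
  [55, 55, 55, 27, 53, 55, 55]
  [65, 91, 59, 27, 65, 65, 47]
  [57, 91, 59, 27, 65, 65, 76]
  [72, 72, 72, 79, 72, 65, 72]
  [55, 55, 59, 27, 65, 65, 91]
  [70, 70, 59, 27, 70, 74, 70]
  [65, 65, 59, 27, 65, 65, 91]
M^⊗5:
  [55, 55, 55, 27, 55, 55, 55]
  [65, 65, 59, 27, 65, 65, 91]
  [65, 76, 59, 27, 65, 65, 91]
  [72, 72, 72, 79, 72, 65, 72]
  [65, 91, 59, 27, 65, 65, 55]
  [70, 70, 59, 27, 70, 74, 70]
  [65, 91, 59, 27, 65, 65, 65]
Key observation: the optimum is the walk 4->3->2->7->6->6, with weight 72 min 76 min 91 min 65 min 74 = 65.
Optimal value attained by: walk 4->3->2->7->6->6.
Answer: (M^⊗5)[4][6] = 65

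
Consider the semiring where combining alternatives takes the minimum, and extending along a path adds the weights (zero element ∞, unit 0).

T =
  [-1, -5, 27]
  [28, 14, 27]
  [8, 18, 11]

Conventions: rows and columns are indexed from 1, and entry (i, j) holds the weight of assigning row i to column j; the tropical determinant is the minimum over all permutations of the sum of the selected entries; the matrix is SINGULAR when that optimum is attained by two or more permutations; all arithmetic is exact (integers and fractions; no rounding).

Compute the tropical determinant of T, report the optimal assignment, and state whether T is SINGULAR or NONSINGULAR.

σ = (1, 2, 3): (-1) + 14 + 11 = 24
σ = (1, 3, 2): (-1) + 27 + 18 = 44
σ = (2, 1, 3): (-5) + 28 + 11 = 34
σ = (2, 3, 1): (-5) + 27 + 8 = 30
σ = (3, 1, 2): 27 + 28 + 18 = 73
σ = (3, 2, 1): 27 + 14 + 8 = 49
Optimal value attained by: σ = (1, 2, 3).
Answer: det⊕(T) = 24; verdict: NONSINGULAR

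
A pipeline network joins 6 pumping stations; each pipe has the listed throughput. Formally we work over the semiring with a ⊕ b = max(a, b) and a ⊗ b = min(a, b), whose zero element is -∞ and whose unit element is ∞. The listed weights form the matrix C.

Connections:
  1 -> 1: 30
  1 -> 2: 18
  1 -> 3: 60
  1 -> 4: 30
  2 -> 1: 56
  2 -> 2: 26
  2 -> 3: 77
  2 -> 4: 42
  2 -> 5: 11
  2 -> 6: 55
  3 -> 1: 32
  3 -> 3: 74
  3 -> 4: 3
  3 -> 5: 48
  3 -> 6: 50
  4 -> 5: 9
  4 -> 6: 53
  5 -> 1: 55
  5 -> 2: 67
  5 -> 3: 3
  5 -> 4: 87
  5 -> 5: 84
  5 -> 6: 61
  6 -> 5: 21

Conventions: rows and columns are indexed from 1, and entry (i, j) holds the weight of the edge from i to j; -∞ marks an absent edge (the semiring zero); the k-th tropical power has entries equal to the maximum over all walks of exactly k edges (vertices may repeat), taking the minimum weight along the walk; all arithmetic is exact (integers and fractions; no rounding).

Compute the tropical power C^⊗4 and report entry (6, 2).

C^⊗2:
  [32, 18, 60, 30, 48, 50]
  [32, 26, 74, 30, 48, 50]
  [48, 48, 74, 48, 48, 50]
  [9, 9, 3, 9, 21, 9]
  [56, 67, 67, 84, 84, 61]
  [21, 21, 3, 21, 21, 21]
C^⊗3:
  [48, 48, 60, 48, 48, 50]
  [48, 48, 74, 48, 48, 50]
  [48, 48, 74, 48, 48, 50]
  [21, 21, 9, 21, 21, 21]
  [56, 67, 67, 84, 84, 61]
  [21, 21, 21, 21, 21, 21]
C^⊗4:
  [48, 48, 60, 48, 48, 50]
  [48, 48, 74, 48, 48, 50]
  [48, 48, 74, 48, 48, 50]
  [21, 21, 21, 21, 21, 21]
  [56, 67, 67, 84, 84, 61]
  [21, 21, 21, 21, 21, 21]
Key observation: the optimum is the walk 6->5->5->5->2, with weight 21 min 84 min 84 min 67 = 21.
Optimal value attained by: walk 6->5->5->5->2.
Answer: (C^⊗4)[6][2] = 21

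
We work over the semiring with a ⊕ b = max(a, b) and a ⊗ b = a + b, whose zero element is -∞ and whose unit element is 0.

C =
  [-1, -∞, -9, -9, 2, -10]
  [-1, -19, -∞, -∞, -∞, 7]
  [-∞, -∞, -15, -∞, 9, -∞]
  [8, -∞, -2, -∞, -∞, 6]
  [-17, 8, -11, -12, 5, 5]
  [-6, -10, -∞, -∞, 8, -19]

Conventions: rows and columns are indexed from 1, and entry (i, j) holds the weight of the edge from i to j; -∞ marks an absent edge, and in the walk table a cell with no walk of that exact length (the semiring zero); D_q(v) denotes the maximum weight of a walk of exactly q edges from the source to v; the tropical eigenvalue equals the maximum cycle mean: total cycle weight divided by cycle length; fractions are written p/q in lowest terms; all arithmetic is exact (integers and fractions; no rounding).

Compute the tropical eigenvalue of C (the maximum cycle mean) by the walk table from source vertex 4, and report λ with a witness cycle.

q=0: [-∞, -∞, -∞, 0, -∞, -∞]
q=1: [8, -∞, -2, -∞, -∞, 6]
q=2: [7, -4, -1, -1, 14, -2]
q=3: [7, 22, 3, 2, 19, 19]
q=4: [21, 27, 8, 7, 27, 29]
q=5: [26, 35, 16, 15, 37, 34]
q=6: [34, 45, 26, 25, 42, 42]
Optimal cycle mean attained by: cycle 2->6->5->2, total 7 + 8 + 8, length 3.
Answer: λ = 23/3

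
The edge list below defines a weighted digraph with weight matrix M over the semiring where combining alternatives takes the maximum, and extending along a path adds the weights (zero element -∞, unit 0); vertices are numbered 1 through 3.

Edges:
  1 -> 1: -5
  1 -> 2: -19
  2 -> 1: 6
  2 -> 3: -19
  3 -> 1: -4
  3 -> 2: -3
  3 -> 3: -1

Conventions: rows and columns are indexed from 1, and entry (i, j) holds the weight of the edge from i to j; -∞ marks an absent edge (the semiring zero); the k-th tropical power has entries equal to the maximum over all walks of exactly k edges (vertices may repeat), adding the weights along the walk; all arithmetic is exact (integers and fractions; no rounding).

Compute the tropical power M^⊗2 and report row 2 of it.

M^⊗2:
  [-10, -24, -38]
  [1, -13, -20]
  [3, -4, -2]
Answer: row 2 of M^⊗2 = [1, -13, -20]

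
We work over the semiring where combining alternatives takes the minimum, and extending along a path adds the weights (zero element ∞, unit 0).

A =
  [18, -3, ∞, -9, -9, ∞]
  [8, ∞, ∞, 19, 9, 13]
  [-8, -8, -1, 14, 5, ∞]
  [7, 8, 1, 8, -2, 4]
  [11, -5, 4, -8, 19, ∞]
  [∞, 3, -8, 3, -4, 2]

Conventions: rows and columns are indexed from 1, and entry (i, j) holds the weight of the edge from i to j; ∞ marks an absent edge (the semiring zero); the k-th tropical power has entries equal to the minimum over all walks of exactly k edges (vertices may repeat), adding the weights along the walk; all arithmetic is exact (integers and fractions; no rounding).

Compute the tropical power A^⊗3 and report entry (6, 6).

A^⊗2:
  [-2, -14, -8, -17, -11, -5]
  [20, 4, 5, -1, -1, 15]
  [-9, -11, -2, -17, -17, 5]
  [-7, -7, -4, -10, -2, 6]
  [-4, -4, -7, 0, -10, -4]
  [-16, -16, -9, -12, -3, 4]
A^⊗3:
  [-16, -16, -16, -19, -19, -13]
  [-3, -6, 0, -9, -3, 3]
  [-10, -22, -16, -25, -19, -13]
  [-12, -12, -9, -16, -16, -6]
  [-15, -15, -12, -18, -13, -2]
  [-17, -19, -11, -25, -25, -8]
Key observation: the optimum is the walk 6->5->4->6, with weight (-4) + (-8) + 4 = -8.
Optimal value attained by: walk 6->5->4->6.
Answer: (A^⊗3)[6][6] = -8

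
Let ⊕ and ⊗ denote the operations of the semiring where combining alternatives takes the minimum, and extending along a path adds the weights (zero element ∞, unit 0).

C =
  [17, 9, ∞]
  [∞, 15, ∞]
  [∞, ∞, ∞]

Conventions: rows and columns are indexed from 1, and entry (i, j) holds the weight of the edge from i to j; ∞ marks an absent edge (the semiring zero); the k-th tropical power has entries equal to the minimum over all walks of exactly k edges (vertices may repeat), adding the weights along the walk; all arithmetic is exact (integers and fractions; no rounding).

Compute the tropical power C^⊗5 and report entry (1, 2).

C^⊗2:
  [34, 24, ∞]
  [∞, 30, ∞]
  [∞, ∞, ∞]
C^⊗3:
  [51, 39, ∞]
  [∞, 45, ∞]
  [∞, ∞, ∞]
C^⊗4:
  [68, 54, ∞]
  [∞, 60, ∞]
  [∞, ∞, ∞]
C^⊗5:
  [85, 69, ∞]
  [∞, 75, ∞]
  [∞, ∞, ∞]
Key observation: the optimum is the walk 1->2->2->2->2->2, with weight 9 + 15 + 15 + 15 + 15 = 69.
Optimal value attained by: walk 1->2->2->2->2->2.
Answer: (C^⊗5)[1][2] = 69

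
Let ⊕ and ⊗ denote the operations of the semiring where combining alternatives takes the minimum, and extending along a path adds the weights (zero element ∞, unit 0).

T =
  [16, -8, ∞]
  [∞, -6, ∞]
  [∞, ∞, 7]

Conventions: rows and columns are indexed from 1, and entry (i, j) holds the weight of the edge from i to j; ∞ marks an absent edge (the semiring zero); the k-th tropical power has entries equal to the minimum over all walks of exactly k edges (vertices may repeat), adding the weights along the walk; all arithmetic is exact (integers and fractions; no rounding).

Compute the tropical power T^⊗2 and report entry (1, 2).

T^⊗2:
  [32, -14, ∞]
  [∞, -12, ∞]
  [∞, ∞, 14]
Key observation: the optimum is the walk 1->2->2, with weight (-8) + (-6) = -14.
Optimal value attained by: walk 1->2->2.
Answer: (T^⊗2)[1][2] = -14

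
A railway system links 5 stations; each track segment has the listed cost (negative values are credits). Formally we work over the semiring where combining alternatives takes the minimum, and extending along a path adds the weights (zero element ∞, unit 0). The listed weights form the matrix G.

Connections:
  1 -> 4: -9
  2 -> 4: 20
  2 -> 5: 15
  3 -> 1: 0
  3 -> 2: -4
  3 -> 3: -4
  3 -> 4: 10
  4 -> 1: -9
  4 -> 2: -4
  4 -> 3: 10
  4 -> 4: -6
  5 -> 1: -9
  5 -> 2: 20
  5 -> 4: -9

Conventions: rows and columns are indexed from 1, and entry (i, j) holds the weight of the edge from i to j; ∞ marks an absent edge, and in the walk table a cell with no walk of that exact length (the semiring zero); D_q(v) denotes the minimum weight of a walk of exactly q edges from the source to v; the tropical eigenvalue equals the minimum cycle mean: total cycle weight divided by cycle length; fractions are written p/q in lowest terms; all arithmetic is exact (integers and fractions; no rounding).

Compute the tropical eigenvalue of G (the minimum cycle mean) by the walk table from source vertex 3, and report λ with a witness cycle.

q=0: [∞, ∞, 0, ∞, ∞]
q=1: [0, -4, -4, 10, ∞]
q=2: [-4, -8, -8, -9, 11]
q=3: [-18, -13, -12, -15, 7]
q=4: [-24, -19, -16, -27, 2]
q=5: [-36, -31, -20, -33, -4]
Optimal cycle mean attained by: cycle 1->4->1, total (-9) + (-9), length 2.
Answer: λ = -9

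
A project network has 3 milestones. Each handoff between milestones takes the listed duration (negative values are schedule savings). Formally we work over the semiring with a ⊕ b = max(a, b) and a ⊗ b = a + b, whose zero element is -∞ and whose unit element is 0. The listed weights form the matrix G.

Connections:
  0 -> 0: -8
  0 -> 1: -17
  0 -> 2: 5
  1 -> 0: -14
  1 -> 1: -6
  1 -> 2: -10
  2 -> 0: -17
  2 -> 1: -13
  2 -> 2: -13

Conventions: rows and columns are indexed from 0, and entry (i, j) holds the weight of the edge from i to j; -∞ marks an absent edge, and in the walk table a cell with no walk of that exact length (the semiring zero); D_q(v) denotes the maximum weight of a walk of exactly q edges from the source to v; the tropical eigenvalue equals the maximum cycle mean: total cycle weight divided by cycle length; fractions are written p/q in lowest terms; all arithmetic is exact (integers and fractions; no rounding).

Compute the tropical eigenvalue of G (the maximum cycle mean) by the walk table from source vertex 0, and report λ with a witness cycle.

q=0: [0, -∞, -∞]
q=1: [-8, -17, 5]
q=2: [-12, -8, -3]
q=3: [-20, -14, -7]
Optimal cycle mean attained by: cycle 0->2->0, total 5 + (-17), length 2.
Answer: λ = -6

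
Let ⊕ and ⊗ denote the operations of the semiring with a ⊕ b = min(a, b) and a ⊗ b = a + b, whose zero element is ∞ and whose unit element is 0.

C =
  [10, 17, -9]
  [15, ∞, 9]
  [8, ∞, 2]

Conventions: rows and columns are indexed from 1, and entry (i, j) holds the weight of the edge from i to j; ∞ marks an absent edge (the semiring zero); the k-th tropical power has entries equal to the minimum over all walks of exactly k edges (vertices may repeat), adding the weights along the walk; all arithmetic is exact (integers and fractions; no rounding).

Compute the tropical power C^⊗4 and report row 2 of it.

C^⊗2:
  [-1, 27, -7]
  [17, 32, 6]
  [10, 25, -1]
C^⊗3:
  [1, 16, -10]
  [14, 34, 8]
  [7, 27, 1]
C^⊗4:
  [-2, 18, -8]
  [16, 31, 5]
  [9, 24, -2]
Answer: row 2 of C^⊗4 = [16, 31, 5]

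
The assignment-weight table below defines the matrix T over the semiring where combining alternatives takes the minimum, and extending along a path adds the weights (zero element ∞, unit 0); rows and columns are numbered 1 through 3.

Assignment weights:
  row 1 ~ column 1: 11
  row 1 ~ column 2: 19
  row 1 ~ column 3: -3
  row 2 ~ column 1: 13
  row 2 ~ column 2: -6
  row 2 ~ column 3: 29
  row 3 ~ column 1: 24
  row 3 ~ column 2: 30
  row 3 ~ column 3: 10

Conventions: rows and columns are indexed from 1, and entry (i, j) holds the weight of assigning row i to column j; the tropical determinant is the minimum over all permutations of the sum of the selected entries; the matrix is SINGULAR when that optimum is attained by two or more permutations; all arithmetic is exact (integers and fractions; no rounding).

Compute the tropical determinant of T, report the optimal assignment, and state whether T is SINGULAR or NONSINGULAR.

σ = (1, 2, 3): 11 + (-6) + 10 = 15
σ = (1, 3, 2): 11 + 29 + 30 = 70
σ = (2, 1, 3): 19 + 13 + 10 = 42
σ = (2, 3, 1): 19 + 29 + 24 = 72
σ = (3, 1, 2): (-3) + 13 + 30 = 40
σ = (3, 2, 1): (-3) + (-6) + 24 = 15
Optimal value attained by: σ = (1, 2, 3).
Answer: det⊕(T) = 15; verdict: SINGULAR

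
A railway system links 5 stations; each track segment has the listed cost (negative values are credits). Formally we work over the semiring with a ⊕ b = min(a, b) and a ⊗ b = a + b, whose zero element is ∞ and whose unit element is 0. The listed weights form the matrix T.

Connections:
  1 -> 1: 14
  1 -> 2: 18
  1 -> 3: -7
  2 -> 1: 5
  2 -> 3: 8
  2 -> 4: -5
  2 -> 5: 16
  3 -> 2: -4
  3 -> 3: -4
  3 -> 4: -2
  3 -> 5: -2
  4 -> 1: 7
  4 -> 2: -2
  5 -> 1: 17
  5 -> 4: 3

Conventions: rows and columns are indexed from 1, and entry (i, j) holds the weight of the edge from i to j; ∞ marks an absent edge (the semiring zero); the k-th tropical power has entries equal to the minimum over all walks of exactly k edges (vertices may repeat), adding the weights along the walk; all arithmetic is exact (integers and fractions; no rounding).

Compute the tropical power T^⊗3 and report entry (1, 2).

T^⊗2:
  [23, -11, -11, -9, -9]
  [2, -7, -2, 6, 6]
  [1, -8, -8, -9, -6]
  [3, 25, 0, -7, 14]
  [10, 1, 10, ∞, ∞]
T^⊗3:
  [-6, -15, -15, -16, -13]
  [-2, -6, -6, -12, -4]
  [-3, -12, -12, -13, -10]
  [0, -9, -4, -2, -2]
  [6, 6, 3, -4, 8]
Key observation: the optimum is the walk 1->3->3->2, with weight (-7) + (-4) + (-4) = -15.
Optimal value attained by: walk 1->3->3->2.
Answer: (T^⊗3)[1][2] = -15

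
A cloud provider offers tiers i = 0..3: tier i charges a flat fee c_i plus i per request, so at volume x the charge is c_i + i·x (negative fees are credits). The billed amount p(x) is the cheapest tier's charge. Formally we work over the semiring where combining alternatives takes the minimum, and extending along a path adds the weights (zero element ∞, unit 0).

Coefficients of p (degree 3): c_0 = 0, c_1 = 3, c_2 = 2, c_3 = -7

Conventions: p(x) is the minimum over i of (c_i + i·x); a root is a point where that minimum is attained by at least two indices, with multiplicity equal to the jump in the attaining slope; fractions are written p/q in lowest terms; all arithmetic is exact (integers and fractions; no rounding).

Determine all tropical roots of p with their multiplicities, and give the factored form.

hull edge (i=0, c=0) to (i=3, c=-7): slope -7/3, span 3
Factored form: p(x) = -7 ⊗ (x ⊕ 7/3) ⊗ (x ⊕ 7/3) ⊗ (x ⊕ 7/3)
Answer: roots = 7/3 (mult 3)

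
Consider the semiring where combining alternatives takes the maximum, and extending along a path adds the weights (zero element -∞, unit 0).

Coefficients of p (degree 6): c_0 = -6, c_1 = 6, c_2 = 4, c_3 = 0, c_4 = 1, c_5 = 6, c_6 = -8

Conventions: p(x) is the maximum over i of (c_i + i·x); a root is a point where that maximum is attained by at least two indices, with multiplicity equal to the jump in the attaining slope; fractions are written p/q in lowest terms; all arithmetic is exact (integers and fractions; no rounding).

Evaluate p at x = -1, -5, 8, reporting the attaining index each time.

p(-1) = max(-6+0·(-1)=-6, 6+1·(-1)=5, 4+2·(-1)=2, 0+3·(-1)=-3, 1+4·(-1)=-3, 6+5·(-1)=1, -8+6·(-1)=-14) = 5 (attained by i=1)
p(-5) = max(-6+0·(-5)=-6, 6+1·(-5)=1, 4+2·(-5)=-6, 0+3·(-5)=-15, 1+4·(-5)=-19, 6+5·(-5)=-19, -8+6·(-5)=-38) = 1 (attained by i=1)
p(8) = max(-6+0·8=-6, 6+1·8=14, 4+2·8=20, 0+3·8=24, 1+4·8=33, 6+5·8=46, -8+6·8=40) = 46 (attained by i=5)
Answer: p(-1) = 5; p(-5) = 1; p(8) = 46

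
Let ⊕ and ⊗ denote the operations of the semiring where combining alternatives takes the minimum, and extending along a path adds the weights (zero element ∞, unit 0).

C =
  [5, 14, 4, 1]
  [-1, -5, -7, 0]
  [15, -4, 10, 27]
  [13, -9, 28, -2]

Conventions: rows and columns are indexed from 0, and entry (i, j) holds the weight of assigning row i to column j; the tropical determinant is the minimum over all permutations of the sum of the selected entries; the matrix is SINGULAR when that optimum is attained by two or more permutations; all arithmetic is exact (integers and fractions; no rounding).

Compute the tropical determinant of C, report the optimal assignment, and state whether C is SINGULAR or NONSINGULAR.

σ = (0, 1, 2, 3): 5 + (-5) + 10 + (-2) = 8
σ = (0, 1, 3, 2): 5 + (-5) + 27 + 28 = 55
σ = (0, 2, 1, 3): 5 + (-7) + (-4) + (-2) = -8
σ = (0, 2, 3, 1): 5 + (-7) + 27 + (-9) = 16
σ = (0, 3, 1, 2): 5 + 0 + (-4) + 28 = 29
σ = (0, 3, 2, 1): 5 + 0 + 10 + (-9) = 6
σ = (1, 0, 2, 3): 14 + (-1) + 10 + (-2) = 21
σ = (1, 0, 3, 2): 14 + (-1) + 27 + 28 = 68
σ = (1, 2, 0, 3): 14 + (-7) + 15 + (-2) = 20
σ = (1, 2, 3, 0): 14 + (-7) + 27 + 13 = 47
σ = (1, 3, 0, 2): 14 + 0 + 15 + 28 = 57
σ = (1, 3, 2, 0): 14 + 0 + 10 + 13 = 37
σ = (2, 0, 1, 3): 4 + (-1) + (-4) + (-2) = -3
σ = (2, 0, 3, 1): 4 + (-1) + 27 + (-9) = 21
σ = (2, 1, 0, 3): 4 + (-5) + 15 + (-2) = 12
σ = (2, 1, 3, 0): 4 + (-5) + 27 + 13 = 39
σ = (2, 3, 0, 1): 4 + 0 + 15 + (-9) = 10
σ = (2, 3, 1, 0): 4 + 0 + (-4) + 13 = 13
σ = (3, 0, 1, 2): 1 + (-1) + (-4) + 28 = 24
σ = (3, 0, 2, 1): 1 + (-1) + 10 + (-9) = 1
σ = (3, 1, 0, 2): 1 + (-5) + 15 + 28 = 39
σ = (3, 1, 2, 0): 1 + (-5) + 10 + 13 = 19
σ = (3, 2, 0, 1): 1 + (-7) + 15 + (-9) = 0
σ = (3, 2, 1, 0): 1 + (-7) + (-4) + 13 = 3
Optimal value attained by: σ = (0, 2, 1, 3).
Answer: det⊕(C) = -8; verdict: NONSINGULAR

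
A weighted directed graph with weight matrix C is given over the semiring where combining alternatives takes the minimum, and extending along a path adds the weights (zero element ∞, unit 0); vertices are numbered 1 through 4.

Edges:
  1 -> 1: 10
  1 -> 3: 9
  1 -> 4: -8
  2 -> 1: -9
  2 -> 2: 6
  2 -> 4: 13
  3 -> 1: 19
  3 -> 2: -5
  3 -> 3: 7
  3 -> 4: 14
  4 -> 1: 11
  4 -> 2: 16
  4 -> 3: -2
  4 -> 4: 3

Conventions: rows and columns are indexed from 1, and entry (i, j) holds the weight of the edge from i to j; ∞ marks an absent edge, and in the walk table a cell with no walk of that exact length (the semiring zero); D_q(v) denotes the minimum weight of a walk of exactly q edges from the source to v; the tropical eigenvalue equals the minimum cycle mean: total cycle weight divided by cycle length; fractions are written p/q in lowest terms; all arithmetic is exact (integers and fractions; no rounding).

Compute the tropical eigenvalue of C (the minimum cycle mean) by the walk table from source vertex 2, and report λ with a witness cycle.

q=0: [∞, 0, ∞, ∞]
q=1: [-9, 6, ∞, 13]
q=2: [-3, 12, 0, -17]
q=3: [-6, -5, -19, -14]
q=4: [-14, -24, -16, -14]
Optimal cycle mean attained by: cycle 1->4->3->2->1, total (-8) + (-2) + (-5) + (-9), length 4.
Answer: λ = -6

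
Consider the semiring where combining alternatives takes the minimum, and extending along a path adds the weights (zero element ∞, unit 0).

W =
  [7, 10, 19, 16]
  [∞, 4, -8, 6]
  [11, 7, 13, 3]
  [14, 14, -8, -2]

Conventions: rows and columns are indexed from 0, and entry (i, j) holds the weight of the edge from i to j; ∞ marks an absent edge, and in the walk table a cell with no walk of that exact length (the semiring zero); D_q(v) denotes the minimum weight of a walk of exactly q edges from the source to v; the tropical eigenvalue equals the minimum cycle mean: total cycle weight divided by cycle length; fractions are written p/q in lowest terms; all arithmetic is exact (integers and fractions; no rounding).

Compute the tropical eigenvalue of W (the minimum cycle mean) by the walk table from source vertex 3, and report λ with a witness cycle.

q=0: [∞, ∞, ∞, 0]
q=1: [14, 14, -8, -2]
q=2: [3, -1, -10, -5]
q=3: [1, -3, -13, -7]
q=4: [-2, -6, -15, -10]
Optimal cycle mean attained by: cycle 2->3->2, total 3 + (-8), length 2.
Answer: λ = -5/2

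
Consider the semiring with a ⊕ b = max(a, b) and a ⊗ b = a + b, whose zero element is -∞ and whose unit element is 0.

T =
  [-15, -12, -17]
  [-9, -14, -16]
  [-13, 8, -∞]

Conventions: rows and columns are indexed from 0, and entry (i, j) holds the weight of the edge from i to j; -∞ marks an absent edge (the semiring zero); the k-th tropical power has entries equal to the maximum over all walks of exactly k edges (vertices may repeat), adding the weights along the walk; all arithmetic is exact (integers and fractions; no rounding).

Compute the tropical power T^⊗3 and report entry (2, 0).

T^⊗2:
  [-21, -9, -28]
  [-23, -8, -26]
  [-1, -6, -8]
T^⊗3:
  [-18, -20, -25]
  [-17, -18, -24]
  [-15, 0, -18]
Key observation: the optimum is the walk 2->1->1->0, with weight 8 + (-14) + (-9) = -15.
Optimal value attained by: walk 2->1->1->0.
Answer: (T^⊗3)[2][0] = -15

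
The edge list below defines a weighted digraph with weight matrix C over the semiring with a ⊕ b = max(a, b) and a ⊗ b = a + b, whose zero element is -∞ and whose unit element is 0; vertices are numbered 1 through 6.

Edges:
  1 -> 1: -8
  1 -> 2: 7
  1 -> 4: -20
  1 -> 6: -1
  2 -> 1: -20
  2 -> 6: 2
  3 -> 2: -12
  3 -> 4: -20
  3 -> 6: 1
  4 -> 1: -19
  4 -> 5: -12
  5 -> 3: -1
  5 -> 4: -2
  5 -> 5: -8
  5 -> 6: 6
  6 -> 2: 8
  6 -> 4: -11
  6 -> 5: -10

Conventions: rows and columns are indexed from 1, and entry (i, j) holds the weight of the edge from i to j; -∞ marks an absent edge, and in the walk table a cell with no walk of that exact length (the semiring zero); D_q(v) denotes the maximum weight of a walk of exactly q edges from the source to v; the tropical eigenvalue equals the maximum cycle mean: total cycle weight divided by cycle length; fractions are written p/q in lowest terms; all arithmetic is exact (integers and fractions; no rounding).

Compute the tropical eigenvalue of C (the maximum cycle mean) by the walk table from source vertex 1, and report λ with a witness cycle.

q=0: [0, -∞, -∞, -∞, -∞, -∞]
q=1: [-8, 7, -∞, -20, -∞, -1]
q=2: [-13, 7, -∞, -12, -11, 9]
q=3: [-13, 17, -12, -2, -1, 9]
q=4: [-3, 17, -2, -2, -1, 19]
q=5: [-3, 27, -2, 8, 9, 19]
q=6: [7, 27, 8, 8, 9, 29]
Optimal cycle mean attained by: cycle 2->6->2, total 2 + 8, length 2.
Answer: λ = 5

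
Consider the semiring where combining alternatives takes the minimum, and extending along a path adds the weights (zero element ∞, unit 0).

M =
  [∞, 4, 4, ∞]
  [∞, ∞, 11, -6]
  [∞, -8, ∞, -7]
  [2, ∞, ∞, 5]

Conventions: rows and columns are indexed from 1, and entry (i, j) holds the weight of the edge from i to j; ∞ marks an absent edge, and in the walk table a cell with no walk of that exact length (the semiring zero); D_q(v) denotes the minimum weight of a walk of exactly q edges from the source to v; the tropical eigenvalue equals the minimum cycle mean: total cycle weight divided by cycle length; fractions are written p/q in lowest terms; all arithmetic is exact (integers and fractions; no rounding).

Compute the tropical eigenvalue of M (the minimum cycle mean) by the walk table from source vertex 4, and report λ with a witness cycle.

q=0: [∞, ∞, ∞, 0]
q=1: [2, ∞, ∞, 5]
q=2: [7, 6, 6, 10]
q=3: [12, -2, 11, -1]
q=4: [1, 3, 9, -8]
Optimal cycle mean attained by: cycle 1->3->2->4->1, total 4 + (-8) + (-6) + 2, length 4.
Answer: λ = -2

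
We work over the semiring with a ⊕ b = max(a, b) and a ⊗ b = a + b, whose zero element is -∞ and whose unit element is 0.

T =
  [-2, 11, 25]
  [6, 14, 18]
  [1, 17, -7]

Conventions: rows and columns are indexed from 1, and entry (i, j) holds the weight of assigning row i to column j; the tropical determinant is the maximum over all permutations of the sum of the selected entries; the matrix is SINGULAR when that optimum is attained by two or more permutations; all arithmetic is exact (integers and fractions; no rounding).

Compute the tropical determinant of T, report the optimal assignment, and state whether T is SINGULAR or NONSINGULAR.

σ = (1, 2, 3): (-2) + 14 + (-7) = 5
σ = (1, 3, 2): (-2) + 18 + 17 = 33
σ = (2, 1, 3): 11 + 6 + (-7) = 10
σ = (2, 3, 1): 11 + 18 + 1 = 30
σ = (3, 1, 2): 25 + 6 + 17 = 48
σ = (3, 2, 1): 25 + 14 + 1 = 40
Optimal value attained by: σ = (3, 1, 2).
Answer: det⊕(T) = 48; verdict: NONSINGULAR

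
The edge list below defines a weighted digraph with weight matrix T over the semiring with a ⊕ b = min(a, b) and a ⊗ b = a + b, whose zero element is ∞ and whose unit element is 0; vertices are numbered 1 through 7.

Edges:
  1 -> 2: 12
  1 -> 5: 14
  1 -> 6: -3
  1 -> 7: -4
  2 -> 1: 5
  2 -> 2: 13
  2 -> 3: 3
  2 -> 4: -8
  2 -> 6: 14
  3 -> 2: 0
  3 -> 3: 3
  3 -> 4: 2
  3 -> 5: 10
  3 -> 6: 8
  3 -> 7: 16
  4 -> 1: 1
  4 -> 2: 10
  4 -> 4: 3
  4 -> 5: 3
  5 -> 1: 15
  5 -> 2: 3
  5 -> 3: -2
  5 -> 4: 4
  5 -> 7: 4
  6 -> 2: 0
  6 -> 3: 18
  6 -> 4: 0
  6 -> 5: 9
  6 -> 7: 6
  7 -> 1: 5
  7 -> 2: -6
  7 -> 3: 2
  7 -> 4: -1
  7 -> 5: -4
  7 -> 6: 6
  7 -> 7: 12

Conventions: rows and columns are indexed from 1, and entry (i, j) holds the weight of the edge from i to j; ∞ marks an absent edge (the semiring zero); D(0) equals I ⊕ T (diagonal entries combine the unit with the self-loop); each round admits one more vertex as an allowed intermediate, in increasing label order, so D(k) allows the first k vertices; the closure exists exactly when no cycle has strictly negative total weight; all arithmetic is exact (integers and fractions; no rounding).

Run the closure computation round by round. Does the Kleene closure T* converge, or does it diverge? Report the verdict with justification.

D(0):
  [0, 12, ∞, ∞, 14, -3, -4]
  [5, 0, 3, -8, ∞, 14, ∞]
  [∞, 0, 0, 2, 10, 8, 16]
  [1, 10, ∞, 0, 3, ∞, ∞]
  [15, 3, -2, 4, 0, ∞, 4]
  [∞, 0, 18, 0, 9, 0, 6]
  [5, -6, 2, -1, -4, 6, 0]
D(1):
  [0, 12, ∞, ∞, 14, -3, -4]
  [5, 0, 3, -8, 19, 2, 1]
  [∞, 0, 0, 2, 10, 8, 16]
  [1, 10, ∞, 0, 3, -2, -3]
  [15, 3, -2, 4, 0, 12, 4]
  [∞, 0, 18, 0, 9, 0, 6]
  [5, -6, 2, -1, -4, 2, 0]
Detection: at round 2, diagonal entry (7, 7) turns strictly negative.
Key observation: the cycle 7->2->1->7 has total weight (-6) + 5 + (-4), which is strictly negative.
Answer: DIVERGES — negative cycle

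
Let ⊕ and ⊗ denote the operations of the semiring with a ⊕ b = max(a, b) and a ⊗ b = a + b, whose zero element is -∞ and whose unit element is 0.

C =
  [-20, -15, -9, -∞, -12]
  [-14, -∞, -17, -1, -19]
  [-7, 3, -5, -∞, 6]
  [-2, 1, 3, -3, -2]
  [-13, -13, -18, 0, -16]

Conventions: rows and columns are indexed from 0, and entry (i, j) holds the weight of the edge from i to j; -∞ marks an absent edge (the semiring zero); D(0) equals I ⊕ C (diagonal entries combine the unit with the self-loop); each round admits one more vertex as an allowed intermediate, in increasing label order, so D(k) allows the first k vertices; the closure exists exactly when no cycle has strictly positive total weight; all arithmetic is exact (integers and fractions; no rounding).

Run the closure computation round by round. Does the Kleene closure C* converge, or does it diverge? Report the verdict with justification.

D(0):
  [0, -15, -9, -∞, -12]
  [-14, 0, -17, -1, -19]
  [-7, 3, 0, -∞, 6]
  [-2, 1, 3, 0, -2]
  [-13, -13, -18, 0, 0]
D(1):
  [0, -15, -9, -∞, -12]
  [-14, 0, -17, -1, -19]
  [-7, 3, 0, -∞, 6]
  [-2, 1, 3, 0, -2]
  [-13, -13, -18, 0, 0]
D(2):
  [0, -15, -9, -16, -12]
  [-14, 0, -17, -1, -19]
  [-7, 3, 0, 2, 6]
  [-2, 1, 3, 0, -2]
  [-13, -13, -18, 0, 0]
Detection: at round 3, diagonal entry (3, 3) turns strictly positive.
Key observation: the cycle 3->2->1->3 has total weight 3 + 3 + (-1), which is strictly positive.
Answer: DIVERGES — positive cycle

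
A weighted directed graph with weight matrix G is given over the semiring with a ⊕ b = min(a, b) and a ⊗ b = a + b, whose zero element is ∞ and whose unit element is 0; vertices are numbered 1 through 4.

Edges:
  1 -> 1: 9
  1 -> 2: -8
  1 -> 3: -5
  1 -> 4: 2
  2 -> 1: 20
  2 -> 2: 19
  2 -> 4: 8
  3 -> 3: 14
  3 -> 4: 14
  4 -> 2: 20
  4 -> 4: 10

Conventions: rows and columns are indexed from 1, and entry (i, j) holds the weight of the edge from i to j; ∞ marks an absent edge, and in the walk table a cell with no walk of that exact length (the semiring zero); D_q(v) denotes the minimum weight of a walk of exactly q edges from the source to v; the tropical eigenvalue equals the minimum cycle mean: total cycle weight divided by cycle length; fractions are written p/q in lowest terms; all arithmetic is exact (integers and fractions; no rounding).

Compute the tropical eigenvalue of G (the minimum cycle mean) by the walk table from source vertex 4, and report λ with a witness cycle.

q=0: [∞, ∞, ∞, 0]
q=1: [∞, 20, ∞, 10]
q=2: [40, 30, ∞, 20]
q=3: [49, 32, 35, 30]
q=4: [52, 41, 44, 40]
Optimal cycle mean attained by: cycle 1->2->1, total (-8) + 20, length 2.
Answer: λ = 6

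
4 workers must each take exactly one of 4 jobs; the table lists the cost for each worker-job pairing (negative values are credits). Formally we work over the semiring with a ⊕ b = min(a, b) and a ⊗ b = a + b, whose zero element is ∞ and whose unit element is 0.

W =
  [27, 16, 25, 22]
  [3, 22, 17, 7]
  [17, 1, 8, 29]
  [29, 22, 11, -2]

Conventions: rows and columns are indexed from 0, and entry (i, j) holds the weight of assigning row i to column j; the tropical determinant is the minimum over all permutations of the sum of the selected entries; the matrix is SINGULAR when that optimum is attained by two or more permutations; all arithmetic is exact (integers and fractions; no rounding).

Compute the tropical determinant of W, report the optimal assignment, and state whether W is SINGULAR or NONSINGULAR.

σ = (0, 1, 2, 3): 27 + 22 + 8 + (-2) = 55
σ = (0, 1, 3, 2): 27 + 22 + 29 + 11 = 89
σ = (0, 2, 1, 3): 27 + 17 + 1 + (-2) = 43
σ = (0, 2, 3, 1): 27 + 17 + 29 + 22 = 95
σ = (0, 3, 1, 2): 27 + 7 + 1 + 11 = 46
σ = (0, 3, 2, 1): 27 + 7 + 8 + 22 = 64
σ = (1, 0, 2, 3): 16 + 3 + 8 + (-2) = 25
σ = (1, 0, 3, 2): 16 + 3 + 29 + 11 = 59
σ = (1, 2, 0, 3): 16 + 17 + 17 + (-2) = 48
σ = (1, 2, 3, 0): 16 + 17 + 29 + 29 = 91
σ = (1, 3, 0, 2): 16 + 7 + 17 + 11 = 51
σ = (1, 3, 2, 0): 16 + 7 + 8 + 29 = 60
σ = (2, 0, 1, 3): 25 + 3 + 1 + (-2) = 27
σ = (2, 0, 3, 1): 25 + 3 + 29 + 22 = 79
σ = (2, 1, 0, 3): 25 + 22 + 17 + (-2) = 62
σ = (2, 1, 3, 0): 25 + 22 + 29 + 29 = 105
σ = (2, 3, 0, 1): 25 + 7 + 17 + 22 = 71
σ = (2, 3, 1, 0): 25 + 7 + 1 + 29 = 62
σ = (3, 0, 1, 2): 22 + 3 + 1 + 11 = 37
σ = (3, 0, 2, 1): 22 + 3 + 8 + 22 = 55
σ = (3, 1, 0, 2): 22 + 22 + 17 + 11 = 72
σ = (3, 1, 2, 0): 22 + 22 + 8 + 29 = 81
σ = (3, 2, 0, 1): 22 + 17 + 17 + 22 = 78
σ = (3, 2, 1, 0): 22 + 17 + 1 + 29 = 69
Optimal value attained by: σ = (1, 0, 2, 3).
Answer: det⊕(W) = 25; verdict: NONSINGULAR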